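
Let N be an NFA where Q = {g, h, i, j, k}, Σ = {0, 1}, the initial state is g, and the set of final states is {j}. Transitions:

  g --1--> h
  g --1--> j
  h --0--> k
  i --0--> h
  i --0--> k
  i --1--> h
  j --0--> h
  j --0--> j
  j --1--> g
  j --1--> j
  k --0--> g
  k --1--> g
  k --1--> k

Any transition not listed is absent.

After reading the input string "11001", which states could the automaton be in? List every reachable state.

Start in {g}.
Read '1': g→{h, j}; now {h, j}.
Read '1': h→∅, j→{g, j}; now {g, j}.
Read '0': g→∅, j→{h, j}; now {h, j}.
Read '0': h→{k}, j→{h, j}; now {h, j, k}.
Read '1': h→∅, j→{g, j}, k→{g, k}; now {g, j, k}.

{g, j, k}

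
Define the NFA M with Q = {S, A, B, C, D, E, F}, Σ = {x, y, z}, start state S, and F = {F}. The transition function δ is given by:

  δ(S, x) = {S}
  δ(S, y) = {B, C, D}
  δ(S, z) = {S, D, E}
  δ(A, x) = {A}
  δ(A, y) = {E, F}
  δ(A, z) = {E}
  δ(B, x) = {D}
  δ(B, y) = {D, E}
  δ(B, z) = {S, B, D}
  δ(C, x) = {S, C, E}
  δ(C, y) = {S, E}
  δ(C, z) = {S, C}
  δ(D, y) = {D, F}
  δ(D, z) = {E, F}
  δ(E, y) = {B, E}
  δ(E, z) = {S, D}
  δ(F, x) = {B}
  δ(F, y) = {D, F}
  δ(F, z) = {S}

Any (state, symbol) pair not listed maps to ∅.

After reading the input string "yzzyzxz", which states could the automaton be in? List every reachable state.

{S, B, C, D, E, F}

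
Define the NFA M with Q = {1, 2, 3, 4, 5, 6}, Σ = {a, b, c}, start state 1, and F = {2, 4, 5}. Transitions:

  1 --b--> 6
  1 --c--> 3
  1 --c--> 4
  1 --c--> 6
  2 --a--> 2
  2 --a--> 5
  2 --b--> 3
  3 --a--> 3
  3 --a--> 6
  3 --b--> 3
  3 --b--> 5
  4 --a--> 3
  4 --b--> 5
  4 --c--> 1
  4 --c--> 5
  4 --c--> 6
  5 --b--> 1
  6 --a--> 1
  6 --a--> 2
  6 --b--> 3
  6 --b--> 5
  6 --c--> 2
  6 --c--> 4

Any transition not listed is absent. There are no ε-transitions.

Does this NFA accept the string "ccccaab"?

Yes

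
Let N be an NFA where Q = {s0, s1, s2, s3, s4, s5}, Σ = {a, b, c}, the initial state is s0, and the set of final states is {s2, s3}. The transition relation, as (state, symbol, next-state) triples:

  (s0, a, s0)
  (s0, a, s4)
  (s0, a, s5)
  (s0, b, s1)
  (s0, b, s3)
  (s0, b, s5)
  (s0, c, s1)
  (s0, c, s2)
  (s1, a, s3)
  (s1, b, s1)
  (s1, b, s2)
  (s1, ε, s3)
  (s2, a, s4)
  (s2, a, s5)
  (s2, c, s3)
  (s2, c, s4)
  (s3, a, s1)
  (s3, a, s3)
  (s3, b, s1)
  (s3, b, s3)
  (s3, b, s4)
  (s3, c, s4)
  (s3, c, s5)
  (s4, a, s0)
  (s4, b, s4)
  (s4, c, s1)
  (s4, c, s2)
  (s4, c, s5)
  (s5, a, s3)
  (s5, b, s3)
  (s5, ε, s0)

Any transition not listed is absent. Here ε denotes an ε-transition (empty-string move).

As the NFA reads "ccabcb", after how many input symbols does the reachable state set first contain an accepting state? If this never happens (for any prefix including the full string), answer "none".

1

Start in {s0}.
Read 'c': {s0} → {s1, s2, s3}.
None of the earlier sets intersect F, but {s1, s2, s3} does.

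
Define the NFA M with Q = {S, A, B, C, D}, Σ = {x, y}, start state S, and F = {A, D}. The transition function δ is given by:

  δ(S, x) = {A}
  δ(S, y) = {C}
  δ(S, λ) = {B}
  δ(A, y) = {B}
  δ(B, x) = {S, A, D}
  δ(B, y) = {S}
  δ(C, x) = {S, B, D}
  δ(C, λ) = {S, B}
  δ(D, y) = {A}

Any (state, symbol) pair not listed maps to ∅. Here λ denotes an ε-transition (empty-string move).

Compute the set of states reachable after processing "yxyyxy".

{S, A, B, C}

Start: ε-closure({S}) = {S, B}.
Read 'y': {S, B} → {S, B, C}.
Read 'x': {S, B, C} → {S, A, B, D}.
Read 'y': {S, A, B, D} → {S, A, B, C}.
Read 'y': {S, A, B, C} → {S, B, C}.
Read 'x': {S, B, C} → {S, A, B, D}.
Read 'y': {S, A, B, D} → {S, A, B, C}.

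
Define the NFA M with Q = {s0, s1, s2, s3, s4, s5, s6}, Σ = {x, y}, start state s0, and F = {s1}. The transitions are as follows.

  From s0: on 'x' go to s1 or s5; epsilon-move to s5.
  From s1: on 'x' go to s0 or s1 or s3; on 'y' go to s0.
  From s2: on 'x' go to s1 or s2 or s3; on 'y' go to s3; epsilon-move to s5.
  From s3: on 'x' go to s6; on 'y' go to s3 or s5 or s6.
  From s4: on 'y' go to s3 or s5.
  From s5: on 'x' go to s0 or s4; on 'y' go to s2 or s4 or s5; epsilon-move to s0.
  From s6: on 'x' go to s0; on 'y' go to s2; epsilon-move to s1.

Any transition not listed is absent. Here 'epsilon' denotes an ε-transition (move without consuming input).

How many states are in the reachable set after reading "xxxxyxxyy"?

7

Start: ε-closure({s0}) = {s0, s5}.
Read 'x': {s0, s5} → {s0, s1, s4, s5}.
Read 'x': {s0, s1, s4, s5} → {s0, s1, s3, s4, s5}.
Read 'x': {s0, s1, s3, s4, s5} → {s0, s1, s3, s4, s5, s6}.
Read 'x': {s0, s1, s3, s4, s5, s6} → {s0, s1, s3, s4, s5, s6}.
Read 'y': {s0, s1, s3, s4, s5, s6} → {s0, s1, s2, s3, s4, s5, s6}.
Read 'x': {s0, s1, s2, s3, s4, s5, s6} → {s0, s1, s2, s3, s4, s5, s6}.
Read 'x': {s0, s1, s2, s3, s4, s5, s6} → {s0, s1, s2, s3, s4, s5, s6}.
Read 'y': {s0, s1, s2, s3, s4, s5, s6} → {s0, s1, s2, s3, s4, s5, s6}.
Read 'y': {s0, s1, s2, s3, s4, s5, s6} → {s0, s1, s2, s3, s4, s5, s6}.
That set has 7 states.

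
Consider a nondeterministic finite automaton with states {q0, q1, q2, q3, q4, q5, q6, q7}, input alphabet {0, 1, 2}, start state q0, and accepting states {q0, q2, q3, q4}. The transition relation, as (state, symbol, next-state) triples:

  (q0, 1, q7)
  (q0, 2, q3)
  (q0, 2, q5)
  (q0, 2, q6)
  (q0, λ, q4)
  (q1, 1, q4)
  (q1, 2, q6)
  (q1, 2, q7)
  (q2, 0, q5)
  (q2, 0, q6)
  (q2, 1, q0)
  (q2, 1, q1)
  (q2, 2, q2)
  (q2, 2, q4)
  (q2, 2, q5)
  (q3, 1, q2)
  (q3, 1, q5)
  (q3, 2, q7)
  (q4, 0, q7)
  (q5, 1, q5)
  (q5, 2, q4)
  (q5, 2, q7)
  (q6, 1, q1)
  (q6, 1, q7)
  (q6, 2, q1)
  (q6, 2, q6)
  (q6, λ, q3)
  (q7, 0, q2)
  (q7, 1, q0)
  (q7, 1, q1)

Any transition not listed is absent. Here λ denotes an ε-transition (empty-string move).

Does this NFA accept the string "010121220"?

Yes

Start: ε-closure({q0}) = {q0, q4}.
Read '0': q0→∅, q4→{q7}; now {q7}.
Read '1': q7→{q0, q1}; union {q0, q1}; ε-closure = {q0, q1, q4}.
Read '0': q0→∅, q1→∅, q4→{q7}; now {q7}.
Read '1': q7→{q0, q1}; union {q0, q1}; ε-closure = {q0, q1, q4}.
Read '2': q0→{q3, q5, q6}, q1→{q6, q7}, q4→∅; now {q3, q5, q6, q7}.
Read '1': q3→{q2, q5}, q5→{q5}, q6→{q1, q7}, q7→{q0, q1}; union {q0, q1, q2, q5, q7}; ε-closure = {q0, q1, q2, q4, q5, q7}.
Read '2': q0→{q3, q5, q6}, q1→{q6, q7}, q2→{q2, q4, q5}, q4→∅, q5→{q4, q7}, q7→∅; now {q2, q3, q4, q5, q6, q7}.
Read '2': q2→{q2, q4, q5}, q3→{q7}, q4→∅, q5→{q4, q7}, q6→{q1, q6}, q7→∅; union {q1, q2, q4, q5, q6, q7}; ε-closure = {q1, q2, q3, q4, q5, q6, q7}.
Read '0': q1→∅, q2→{q5, q6}, q3→∅, q4→{q7}, q5→∅, q6→∅, q7→{q2}; union {q2, q5, q6, q7}; ε-closure = {q2, q3, q5, q6, q7}.
The final set {q2, q3, q5, q6, q7} contains the accepting states q2, q3.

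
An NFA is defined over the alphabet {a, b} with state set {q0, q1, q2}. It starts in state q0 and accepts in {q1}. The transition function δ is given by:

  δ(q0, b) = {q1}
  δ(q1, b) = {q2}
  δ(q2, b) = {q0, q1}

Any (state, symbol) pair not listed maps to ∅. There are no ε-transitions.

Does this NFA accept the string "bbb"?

Start in {q0}.
Read 'b': q0→{q1}; now {q1}.
Read 'b': q1→{q2}; now {q2}.
Read 'b': q2→{q0, q1}; now {q0, q1}.
The final set {q0, q1} contains the accepting state q1.

Yes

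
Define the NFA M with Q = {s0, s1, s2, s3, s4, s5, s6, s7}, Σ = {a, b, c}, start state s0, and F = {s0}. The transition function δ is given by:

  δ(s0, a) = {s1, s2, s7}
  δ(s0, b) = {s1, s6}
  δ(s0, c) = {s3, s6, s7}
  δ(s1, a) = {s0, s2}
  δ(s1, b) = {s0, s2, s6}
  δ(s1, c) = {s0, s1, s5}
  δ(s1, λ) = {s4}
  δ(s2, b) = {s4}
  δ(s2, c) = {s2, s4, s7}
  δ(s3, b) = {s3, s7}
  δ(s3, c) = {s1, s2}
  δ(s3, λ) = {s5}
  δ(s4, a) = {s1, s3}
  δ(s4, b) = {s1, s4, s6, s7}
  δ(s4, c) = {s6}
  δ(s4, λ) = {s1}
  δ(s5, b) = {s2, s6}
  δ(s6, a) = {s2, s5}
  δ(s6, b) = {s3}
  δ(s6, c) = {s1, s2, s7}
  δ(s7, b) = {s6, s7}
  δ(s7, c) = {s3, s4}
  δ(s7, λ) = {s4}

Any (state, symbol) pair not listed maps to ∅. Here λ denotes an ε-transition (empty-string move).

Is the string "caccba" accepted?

Yes

Start in {s0}.
Read 'c': {s0} → {s1, s3, s4, s5, s6, s7}.
Read 'a': {s1, s3, s4, s5, s6, s7} → {s0, s1, s2, s3, s4, s5}.
Read 'c': {s0, s1, s2, s3, s4, s5} → {s0, s1, s2, s3, s4, s5, s6, s7}.
Read 'c': {s0, s1, s2, s3, s4, s5, s6, s7} → {s0, s1, s2, s3, s4, s5, s6, s7}.
Read 'b': {s0, s1, s2, s3, s4, s5, s6, s7} → {s0, s1, s2, s3, s4, s5, s6, s7}.
Read 'a': {s0, s1, s2, s3, s4, s5, s6, s7} → {s0, s1, s2, s3, s4, s5, s7}.
The final set {s0, s1, s2, s3, s4, s5, s7} contains the accepting state s0.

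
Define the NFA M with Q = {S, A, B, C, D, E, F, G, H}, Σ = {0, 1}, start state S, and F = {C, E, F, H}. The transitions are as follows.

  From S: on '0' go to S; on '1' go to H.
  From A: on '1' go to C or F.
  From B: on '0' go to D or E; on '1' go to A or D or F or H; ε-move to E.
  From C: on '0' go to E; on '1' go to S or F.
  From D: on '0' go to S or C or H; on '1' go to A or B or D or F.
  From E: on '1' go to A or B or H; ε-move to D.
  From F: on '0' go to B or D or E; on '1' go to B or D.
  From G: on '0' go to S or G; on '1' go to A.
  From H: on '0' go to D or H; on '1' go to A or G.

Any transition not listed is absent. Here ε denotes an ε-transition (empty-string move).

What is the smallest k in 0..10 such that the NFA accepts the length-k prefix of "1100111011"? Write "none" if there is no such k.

Start in {S}.
Read '1': {S} → {H}.
None of the earlier sets intersect F, but {H} does.

1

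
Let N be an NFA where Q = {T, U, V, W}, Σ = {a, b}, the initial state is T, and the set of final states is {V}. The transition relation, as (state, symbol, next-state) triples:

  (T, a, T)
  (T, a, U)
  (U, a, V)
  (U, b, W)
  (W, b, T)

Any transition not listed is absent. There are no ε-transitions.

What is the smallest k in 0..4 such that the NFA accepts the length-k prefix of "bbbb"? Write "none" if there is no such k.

Start in {T}.
Read 'b': T→∅; now ∅.
The set is empty and remains empty for the remaining 3 symbols.
No reachable set along the way intersects F.

none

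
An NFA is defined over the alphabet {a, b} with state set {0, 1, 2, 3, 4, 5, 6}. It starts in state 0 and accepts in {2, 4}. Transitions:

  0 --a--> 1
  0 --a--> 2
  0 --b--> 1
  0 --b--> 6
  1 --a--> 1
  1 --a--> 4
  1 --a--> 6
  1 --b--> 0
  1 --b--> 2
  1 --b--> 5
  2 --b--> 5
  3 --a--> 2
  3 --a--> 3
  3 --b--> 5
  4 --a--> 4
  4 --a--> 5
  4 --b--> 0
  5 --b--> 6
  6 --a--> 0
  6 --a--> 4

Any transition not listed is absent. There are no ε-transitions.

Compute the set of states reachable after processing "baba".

{0, 1, 2, 4, 6}

Start in {0}.
Read 'b': 0→{1, 6}; now {1, 6}.
Read 'a': 1→{1, 4, 6}, 6→{0, 4}; now {0, 1, 4, 6}.
Read 'b': 0→{1, 6}, 1→{0, 2, 5}, 4→{0}, 6→∅; now {0, 1, 2, 5, 6}.
Read 'a': 0→{1, 2}, 1→{1, 4, 6}, 2→∅, 5→∅, 6→{0, 4}; now {0, 1, 2, 4, 6}.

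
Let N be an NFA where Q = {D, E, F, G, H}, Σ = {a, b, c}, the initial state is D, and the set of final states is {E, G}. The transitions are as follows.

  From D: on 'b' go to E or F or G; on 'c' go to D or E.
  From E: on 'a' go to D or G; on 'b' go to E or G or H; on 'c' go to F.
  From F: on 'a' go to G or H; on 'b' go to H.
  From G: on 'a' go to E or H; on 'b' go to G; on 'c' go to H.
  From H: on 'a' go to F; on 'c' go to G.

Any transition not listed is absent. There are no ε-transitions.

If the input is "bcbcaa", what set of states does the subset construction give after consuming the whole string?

Start in {D}.
Read 'b': {D} → {E, F, G}.
Read 'c': {E, F, G} → {F, H}.
Read 'b': {F, H} → {H}.
Read 'c': {H} → {G}.
Read 'a': {G} → {E, H}.
Read 'a': {E, H} → {D, F, G}.

{D, F, G}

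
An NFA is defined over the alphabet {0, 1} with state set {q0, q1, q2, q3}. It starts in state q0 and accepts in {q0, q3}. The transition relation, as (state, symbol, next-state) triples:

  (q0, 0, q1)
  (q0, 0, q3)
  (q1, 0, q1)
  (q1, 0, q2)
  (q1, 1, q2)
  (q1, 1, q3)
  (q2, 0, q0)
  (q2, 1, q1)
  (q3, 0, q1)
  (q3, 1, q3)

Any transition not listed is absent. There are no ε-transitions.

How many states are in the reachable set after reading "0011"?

3

Start in {q0}.
Read '0': {q0} → {q1, q3}.
Read '0': {q1, q3} → {q1, q2}.
Read '1': {q1, q2} → {q1, q2, q3}.
Read '1': {q1, q2, q3} → {q1, q2, q3}.
That set has 3 states.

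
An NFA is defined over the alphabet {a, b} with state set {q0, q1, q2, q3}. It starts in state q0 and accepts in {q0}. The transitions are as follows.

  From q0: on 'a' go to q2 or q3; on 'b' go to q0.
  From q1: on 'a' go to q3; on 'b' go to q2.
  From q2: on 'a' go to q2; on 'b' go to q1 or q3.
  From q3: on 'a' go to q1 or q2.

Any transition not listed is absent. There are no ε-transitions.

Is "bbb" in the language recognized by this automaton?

Start in {q0}.
Read 'b': q0→{q0}; now {q0}.
Read 'b': q0→{q0}; now {q0}.
Read 'b': q0→{q0}; now {q0}.
The final set {q0} contains the accepting state q0.

Yes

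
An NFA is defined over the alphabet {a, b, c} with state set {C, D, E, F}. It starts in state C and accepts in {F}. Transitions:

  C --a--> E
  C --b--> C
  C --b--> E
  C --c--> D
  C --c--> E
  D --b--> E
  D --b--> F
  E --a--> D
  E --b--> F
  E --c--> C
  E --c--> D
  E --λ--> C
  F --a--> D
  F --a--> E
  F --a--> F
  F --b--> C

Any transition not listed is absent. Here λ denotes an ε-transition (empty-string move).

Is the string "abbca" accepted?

No

Start in {C}.
Read 'a': {C} → {C, E}.
Read 'b': {C, E} → {C, E, F}.
Read 'b': {C, E, F} → {C, E, F}.
Read 'c': {C, E, F} → {C, D, E}.
Read 'a': {C, D, E} → {C, D, E}.
The final set {C, D, E} contains no accepting state.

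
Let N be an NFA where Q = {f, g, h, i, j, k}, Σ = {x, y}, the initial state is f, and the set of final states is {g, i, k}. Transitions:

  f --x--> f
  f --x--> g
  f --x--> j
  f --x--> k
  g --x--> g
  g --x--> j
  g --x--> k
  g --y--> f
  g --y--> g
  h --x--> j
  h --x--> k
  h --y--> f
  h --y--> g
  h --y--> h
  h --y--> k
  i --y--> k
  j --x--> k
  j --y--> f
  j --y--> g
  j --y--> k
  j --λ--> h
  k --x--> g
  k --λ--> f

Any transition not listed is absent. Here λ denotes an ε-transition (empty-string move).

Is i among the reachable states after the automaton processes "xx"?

Start in {f}.
Read 'x': f→{f, g, j, k}; union {f, g, j, k}; ε-closure = {f, g, h, j, k}.
Read 'x': f→{f, g, j, k}, g→{g, j, k}, h→{j, k}, j→{k}, k→{g}; union {f, g, j, k}; ε-closure = {f, g, h, j, k}.
State i is not in {f, g, h, j, k}.

No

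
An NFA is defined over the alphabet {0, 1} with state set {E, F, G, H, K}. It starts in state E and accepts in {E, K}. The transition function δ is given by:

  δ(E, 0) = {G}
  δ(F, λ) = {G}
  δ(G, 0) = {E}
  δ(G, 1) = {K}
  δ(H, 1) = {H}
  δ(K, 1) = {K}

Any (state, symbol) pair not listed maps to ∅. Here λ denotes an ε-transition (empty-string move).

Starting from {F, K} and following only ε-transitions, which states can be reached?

{F, G, K}

Begin with {F, K}.
ε-move F → G; add G.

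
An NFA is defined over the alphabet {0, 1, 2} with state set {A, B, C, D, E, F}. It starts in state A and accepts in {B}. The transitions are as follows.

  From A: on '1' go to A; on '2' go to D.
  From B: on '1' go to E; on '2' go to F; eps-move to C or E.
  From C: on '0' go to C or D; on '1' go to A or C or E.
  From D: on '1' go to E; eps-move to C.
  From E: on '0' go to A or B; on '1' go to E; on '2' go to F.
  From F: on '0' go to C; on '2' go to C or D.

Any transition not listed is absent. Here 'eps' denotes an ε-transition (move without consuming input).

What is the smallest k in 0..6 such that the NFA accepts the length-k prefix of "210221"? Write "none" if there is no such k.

Start in {A}.
Read '2': {A} → {C, D}.
Read '1': {C, D} → {A, C, E}.
Read '0': {A, C, E} → {A, B, C, D, E}.
None of the earlier sets intersect F, but {A, B, C, D, E} does.

3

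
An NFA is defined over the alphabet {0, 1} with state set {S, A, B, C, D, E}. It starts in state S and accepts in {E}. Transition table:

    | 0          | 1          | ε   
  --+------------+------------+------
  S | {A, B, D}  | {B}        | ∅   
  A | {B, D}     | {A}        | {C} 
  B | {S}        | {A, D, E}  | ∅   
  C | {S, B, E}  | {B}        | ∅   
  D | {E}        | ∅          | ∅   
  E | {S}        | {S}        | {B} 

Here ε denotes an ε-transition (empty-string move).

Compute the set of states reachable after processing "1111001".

{S, A, B, C, D, E}

Start in {S}.
Read '1': S→{B}; now {B}.
Read '1': B→{A, D, E}; union {A, D, E}; ε-closure = {A, B, C, D, E}.
Read '1': A→{A}, B→{A, D, E}, C→{B}, D→∅, E→{S}; union {S, A, B, D, E}; ε-closure = {S, A, B, C, D, E}.
Read '1': S→{B}, A→{A}, B→{A, D, E}, C→{B}, D→∅, E→{S}; union {S, A, B, D, E}; ε-closure = {S, A, B, C, D, E}.
Read '0': S→{A, B, D}, A→{B, D}, B→{S}, C→{S, B, E}, D→{E}, E→{S}; union {S, A, B, D, E}; ε-closure = {S, A, B, C, D, E}.
Read '0': S→{A, B, D}, A→{B, D}, B→{S}, C→{S, B, E}, D→{E}, E→{S}; union {S, A, B, D, E}; ε-closure = {S, A, B, C, D, E}.
Read '1': S→{B}, A→{A}, B→{A, D, E}, C→{B}, D→∅, E→{S}; union {S, A, B, D, E}; ε-closure = {S, A, B, C, D, E}.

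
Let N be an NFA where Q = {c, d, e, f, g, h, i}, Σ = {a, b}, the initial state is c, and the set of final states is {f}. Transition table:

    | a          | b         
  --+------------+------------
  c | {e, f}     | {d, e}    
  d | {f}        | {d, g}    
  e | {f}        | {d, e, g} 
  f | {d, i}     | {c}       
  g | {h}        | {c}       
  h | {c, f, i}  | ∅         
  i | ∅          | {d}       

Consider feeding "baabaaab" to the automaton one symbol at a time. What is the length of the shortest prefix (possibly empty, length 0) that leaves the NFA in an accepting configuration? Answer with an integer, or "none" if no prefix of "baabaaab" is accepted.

Start in {c}.
Read 'b': c→{d, e}; now {d, e}.
Read 'a': d→{f}, e→{f}; now {f}.
None of the earlier sets intersect F, but {f} does.

2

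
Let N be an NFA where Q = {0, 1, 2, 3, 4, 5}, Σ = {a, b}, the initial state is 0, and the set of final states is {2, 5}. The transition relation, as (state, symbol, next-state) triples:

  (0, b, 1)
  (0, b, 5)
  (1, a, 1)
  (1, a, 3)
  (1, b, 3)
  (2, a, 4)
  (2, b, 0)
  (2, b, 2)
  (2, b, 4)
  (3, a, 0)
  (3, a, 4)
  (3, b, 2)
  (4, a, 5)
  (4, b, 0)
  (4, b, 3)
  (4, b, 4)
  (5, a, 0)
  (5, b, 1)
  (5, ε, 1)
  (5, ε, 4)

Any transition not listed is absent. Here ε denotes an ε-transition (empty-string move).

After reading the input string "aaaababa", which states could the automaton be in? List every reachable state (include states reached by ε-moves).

∅

Start in {0}.
Read 'a': 0→∅; now ∅.
The set is empty and remains empty for the remaining 7 symbols.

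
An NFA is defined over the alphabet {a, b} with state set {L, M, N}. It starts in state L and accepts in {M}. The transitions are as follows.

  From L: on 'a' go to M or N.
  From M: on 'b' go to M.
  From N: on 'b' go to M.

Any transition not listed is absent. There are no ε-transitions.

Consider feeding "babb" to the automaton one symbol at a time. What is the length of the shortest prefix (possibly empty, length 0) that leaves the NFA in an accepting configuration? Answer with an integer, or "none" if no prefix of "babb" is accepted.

none

Start in {L}.
Read 'b': {L} → ∅.
The set is empty and remains empty for the remaining 3 symbols.
No reachable set along the way intersects F.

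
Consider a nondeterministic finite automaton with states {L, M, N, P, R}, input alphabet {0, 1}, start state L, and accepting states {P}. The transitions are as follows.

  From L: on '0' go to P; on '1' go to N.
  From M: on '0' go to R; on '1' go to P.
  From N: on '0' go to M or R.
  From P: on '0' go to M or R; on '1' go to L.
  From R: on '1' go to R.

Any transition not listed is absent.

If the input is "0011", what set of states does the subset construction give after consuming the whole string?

{L, R}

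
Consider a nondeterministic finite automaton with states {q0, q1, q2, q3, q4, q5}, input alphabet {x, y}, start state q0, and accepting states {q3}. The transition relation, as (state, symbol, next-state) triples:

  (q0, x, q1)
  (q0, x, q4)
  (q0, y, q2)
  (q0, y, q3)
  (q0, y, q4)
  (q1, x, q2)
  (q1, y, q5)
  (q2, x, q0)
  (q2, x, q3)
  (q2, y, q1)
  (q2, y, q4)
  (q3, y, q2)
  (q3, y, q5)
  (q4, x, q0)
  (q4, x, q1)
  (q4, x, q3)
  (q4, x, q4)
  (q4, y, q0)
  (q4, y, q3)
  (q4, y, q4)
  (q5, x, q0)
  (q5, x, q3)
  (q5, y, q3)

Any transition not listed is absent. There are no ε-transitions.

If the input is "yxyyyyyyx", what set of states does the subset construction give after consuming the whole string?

{q0, q1, q2, q3, q4}

Start in {q0}.
Read 'y': q0→{q2, q3, q4}; now {q2, q3, q4}.
Read 'x': q2→{q0, q3}, q3→∅, q4→{q0, q1, q3, q4}; now {q0, q1, q3, q4}.
Read 'y': q0→{q2, q3, q4}, q1→{q5}, q3→{q2, q5}, q4→{q0, q3, q4}; now {q0, q2, q3, q4, q5}.
Read 'y': q0→{q2, q3, q4}, q2→{q1, q4}, q3→{q2, q5}, q4→{q0, q3, q4}, q5→{q3}; now {q0, q1, q2, q3, q4, q5}.
Read 'y': q0→{q2, q3, q4}, q1→{q5}, q2→{q1, q4}, q3→{q2, q5}, q4→{q0, q3, q4}, q5→{q3}; now {q0, q1, q2, q3, q4, q5}.
Read 'y': q0→{q2, q3, q4}, q1→{q5}, q2→{q1, q4}, q3→{q2, q5}, q4→{q0, q3, q4}, q5→{q3}; now {q0, q1, q2, q3, q4, q5}.
Read 'y': q0→{q2, q3, q4}, q1→{q5}, q2→{q1, q4}, q3→{q2, q5}, q4→{q0, q3, q4}, q5→{q3}; now {q0, q1, q2, q3, q4, q5}.
Read 'y': q0→{q2, q3, q4}, q1→{q5}, q2→{q1, q4}, q3→{q2, q5}, q4→{q0, q3, q4}, q5→{q3}; now {q0, q1, q2, q3, q4, q5}.
Read 'x': q0→{q1, q4}, q1→{q2}, q2→{q0, q3}, q3→∅, q4→{q0, q1, q3, q4}, q5→{q0, q3}; now {q0, q1, q2, q3, q4}.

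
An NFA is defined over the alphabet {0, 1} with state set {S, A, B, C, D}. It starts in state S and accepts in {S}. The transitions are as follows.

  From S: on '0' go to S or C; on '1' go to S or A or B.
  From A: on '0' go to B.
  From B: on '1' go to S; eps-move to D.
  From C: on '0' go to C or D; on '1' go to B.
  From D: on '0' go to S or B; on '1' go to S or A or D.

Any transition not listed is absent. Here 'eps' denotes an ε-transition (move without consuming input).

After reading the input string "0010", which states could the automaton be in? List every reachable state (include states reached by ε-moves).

{S, B, C, D}

Start in {S}.
Read '0': S→{S, C}; now {S, C}.
Read '0': S→{S, C}, C→{C, D}; now {S, C, D}.
Read '1': S→{S, A, B}, C→{B}, D→{S, A, D}; now {S, A, B, D}.
Read '0': S→{S, C}, A→{B}, B→∅, D→{S, B}; union {S, B, C}; ε-closure = {S, B, C, D}.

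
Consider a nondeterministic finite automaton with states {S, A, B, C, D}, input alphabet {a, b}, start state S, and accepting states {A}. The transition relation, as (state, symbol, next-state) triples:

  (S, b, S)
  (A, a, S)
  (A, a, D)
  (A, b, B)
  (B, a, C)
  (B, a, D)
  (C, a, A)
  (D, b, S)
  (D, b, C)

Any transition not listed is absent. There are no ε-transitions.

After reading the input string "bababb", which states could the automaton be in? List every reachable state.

∅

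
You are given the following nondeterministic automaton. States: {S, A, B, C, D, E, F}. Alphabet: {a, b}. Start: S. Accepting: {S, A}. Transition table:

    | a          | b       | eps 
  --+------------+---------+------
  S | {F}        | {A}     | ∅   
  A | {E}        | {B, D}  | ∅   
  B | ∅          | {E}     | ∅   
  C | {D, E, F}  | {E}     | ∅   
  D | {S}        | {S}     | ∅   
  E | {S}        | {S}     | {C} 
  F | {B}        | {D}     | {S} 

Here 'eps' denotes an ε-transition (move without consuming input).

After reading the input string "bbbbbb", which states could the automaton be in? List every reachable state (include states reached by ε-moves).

Start in {S}.
Read 'b': {S} → {A}.
Read 'b': {A} → {B, D}.
Read 'b': {B, D} → {S, C, E}.
Read 'b': {S, C, E} → {S, A, C, E}.
Read 'b': {S, A, C, E} → {S, A, B, C, D, E}.
Read 'b': {S, A, B, C, D, E} → {S, A, B, C, D, E}.

{S, A, B, C, D, E}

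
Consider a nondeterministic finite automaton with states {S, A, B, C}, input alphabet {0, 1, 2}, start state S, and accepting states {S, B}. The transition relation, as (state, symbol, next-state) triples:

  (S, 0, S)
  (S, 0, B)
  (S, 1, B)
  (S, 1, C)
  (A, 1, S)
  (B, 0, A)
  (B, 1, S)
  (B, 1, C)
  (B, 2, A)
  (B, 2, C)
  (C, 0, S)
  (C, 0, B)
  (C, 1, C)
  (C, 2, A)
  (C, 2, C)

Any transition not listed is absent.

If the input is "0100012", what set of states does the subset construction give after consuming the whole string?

Start in {S}.
Read '0': {S} → {S, B}.
Read '1': {S, B} → {S, B, C}.
Read '0': {S, B, C} → {S, A, B}.
Read '0': {S, A, B} → {S, A, B}.
Read '0': {S, A, B} → {S, A, B}.
Read '1': {S, A, B} → {S, B, C}.
Read '2': {S, B, C} → {A, C}.

{A, C}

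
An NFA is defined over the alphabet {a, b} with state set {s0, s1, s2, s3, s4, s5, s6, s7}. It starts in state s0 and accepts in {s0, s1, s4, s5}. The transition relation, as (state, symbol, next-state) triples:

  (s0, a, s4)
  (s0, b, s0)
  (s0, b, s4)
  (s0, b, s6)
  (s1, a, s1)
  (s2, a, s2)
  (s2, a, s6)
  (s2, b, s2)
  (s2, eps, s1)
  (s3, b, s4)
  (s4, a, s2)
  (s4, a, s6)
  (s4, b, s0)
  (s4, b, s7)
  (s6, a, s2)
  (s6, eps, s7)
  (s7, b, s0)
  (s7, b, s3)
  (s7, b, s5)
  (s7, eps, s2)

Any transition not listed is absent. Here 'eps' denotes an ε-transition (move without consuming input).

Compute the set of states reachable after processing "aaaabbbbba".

Start in {s0}.
Read 'a': {s0} → {s4}.
Read 'a': {s4} → {s1, s2, s6, s7}.
Read 'a': {s1, s2, s6, s7} → {s1, s2, s6, s7}.
Read 'a': {s1, s2, s6, s7} → {s1, s2, s6, s7}.
Read 'b': {s1, s2, s6, s7} → {s0, s1, s2, s3, s5}.
Read 'b': {s0, s1, s2, s3, s5} → {s0, s1, s2, s4, s6, s7}.
Read 'b': {s0, s1, s2, s4, s6, s7} → {s0, s1, s2, s3, s4, s5, s6, s7}.
Read 'b': {s0, s1, s2, s3, s4, s5, s6, s7} → {s0, s1, s2, s3, s4, s5, s6, s7}.
Read 'b': {s0, s1, s2, s3, s4, s5, s6, s7} → {s0, s1, s2, s3, s4, s5, s6, s7}.
Read 'a': {s0, s1, s2, s3, s4, s5, s6, s7} → {s1, s2, s4, s6, s7}.

{s1, s2, s4, s6, s7}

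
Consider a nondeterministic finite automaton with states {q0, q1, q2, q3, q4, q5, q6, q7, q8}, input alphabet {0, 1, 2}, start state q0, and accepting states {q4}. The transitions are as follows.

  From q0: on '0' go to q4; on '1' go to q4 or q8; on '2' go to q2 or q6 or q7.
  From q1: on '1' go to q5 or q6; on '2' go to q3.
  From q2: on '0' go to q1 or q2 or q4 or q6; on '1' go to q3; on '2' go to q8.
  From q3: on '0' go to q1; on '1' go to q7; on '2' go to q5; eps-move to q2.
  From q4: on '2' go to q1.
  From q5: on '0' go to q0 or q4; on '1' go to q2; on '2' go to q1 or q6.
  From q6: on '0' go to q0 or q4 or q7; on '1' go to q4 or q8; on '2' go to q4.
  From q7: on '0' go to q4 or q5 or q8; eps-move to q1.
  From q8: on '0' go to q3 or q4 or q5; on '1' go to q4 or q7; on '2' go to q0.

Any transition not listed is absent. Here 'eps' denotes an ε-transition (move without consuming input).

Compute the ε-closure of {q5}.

{q5}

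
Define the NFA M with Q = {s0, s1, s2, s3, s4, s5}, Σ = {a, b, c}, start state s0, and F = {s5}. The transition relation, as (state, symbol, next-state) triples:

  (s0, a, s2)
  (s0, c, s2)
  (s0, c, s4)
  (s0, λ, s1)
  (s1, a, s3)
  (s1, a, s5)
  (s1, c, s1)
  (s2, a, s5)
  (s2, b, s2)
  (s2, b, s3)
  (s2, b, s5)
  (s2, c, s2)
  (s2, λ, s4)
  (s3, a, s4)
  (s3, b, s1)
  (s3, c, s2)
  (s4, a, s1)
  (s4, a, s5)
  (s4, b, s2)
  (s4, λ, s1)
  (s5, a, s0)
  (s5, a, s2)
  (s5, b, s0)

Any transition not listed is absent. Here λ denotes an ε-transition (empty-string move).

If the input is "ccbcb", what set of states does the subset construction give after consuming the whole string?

Start: ε-closure({s0}) = {s0, s1}.
Read 'c': s0→{s2, s4}, s1→{s1}; now {s1, s2, s4}.
Read 'c': s1→{s1}, s2→{s2}, s4→∅; union {s1, s2}; ε-closure = {s1, s2, s4}.
Read 'b': s1→∅, s2→{s2, s3, s5}, s4→{s2}; union {s2, s3, s5}; ε-closure = {s1, s2, s3, s4, s5}.
Read 'c': s1→{s1}, s2→{s2}, s3→{s2}, s4→∅, s5→∅; union {s1, s2}; ε-closure = {s1, s2, s4}.
Read 'b': s1→∅, s2→{s2, s3, s5}, s4→{s2}; union {s2, s3, s5}; ε-closure = {s1, s2, s3, s4, s5}.

{s1, s2, s3, s4, s5}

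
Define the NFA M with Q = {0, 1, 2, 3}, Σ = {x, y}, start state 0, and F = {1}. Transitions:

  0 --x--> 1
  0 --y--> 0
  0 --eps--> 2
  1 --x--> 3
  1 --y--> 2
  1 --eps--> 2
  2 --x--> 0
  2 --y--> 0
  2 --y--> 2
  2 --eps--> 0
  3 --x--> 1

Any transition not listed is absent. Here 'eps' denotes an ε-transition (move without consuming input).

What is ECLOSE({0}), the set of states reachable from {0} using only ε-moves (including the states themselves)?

Begin with {0}.
ε-move 0 → 2; add 2.

{0, 2}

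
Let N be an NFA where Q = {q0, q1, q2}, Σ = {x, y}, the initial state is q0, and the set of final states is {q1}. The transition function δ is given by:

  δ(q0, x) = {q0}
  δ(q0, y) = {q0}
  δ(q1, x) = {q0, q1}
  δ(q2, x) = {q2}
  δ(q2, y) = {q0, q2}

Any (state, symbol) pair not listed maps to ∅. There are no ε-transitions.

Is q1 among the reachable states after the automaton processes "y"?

No

Start in {q0}.
Read 'y': {q0} → {q0}.
State q1 is not in {q0}.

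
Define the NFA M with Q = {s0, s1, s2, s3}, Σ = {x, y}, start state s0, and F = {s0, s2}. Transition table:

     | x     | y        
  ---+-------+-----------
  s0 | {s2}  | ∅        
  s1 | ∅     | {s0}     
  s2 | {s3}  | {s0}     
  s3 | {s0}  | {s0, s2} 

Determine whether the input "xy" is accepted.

Yes

Start in {s0}.
Read 'x': {s0} → {s2}.
Read 'y': {s2} → {s0}.
The final set {s0} contains the accepting state s0.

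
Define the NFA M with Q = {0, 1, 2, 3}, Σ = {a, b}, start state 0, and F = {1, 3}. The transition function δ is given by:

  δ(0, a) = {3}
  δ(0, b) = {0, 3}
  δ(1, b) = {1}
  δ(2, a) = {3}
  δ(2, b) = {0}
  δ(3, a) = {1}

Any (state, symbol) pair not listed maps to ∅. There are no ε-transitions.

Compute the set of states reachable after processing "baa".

{1}

Start in {0}.
Read 'b': 0→{0, 3}; now {0, 3}.
Read 'a': 0→{3}, 3→{1}; now {1, 3}.
Read 'a': 1→∅, 3→{1}; now {1}.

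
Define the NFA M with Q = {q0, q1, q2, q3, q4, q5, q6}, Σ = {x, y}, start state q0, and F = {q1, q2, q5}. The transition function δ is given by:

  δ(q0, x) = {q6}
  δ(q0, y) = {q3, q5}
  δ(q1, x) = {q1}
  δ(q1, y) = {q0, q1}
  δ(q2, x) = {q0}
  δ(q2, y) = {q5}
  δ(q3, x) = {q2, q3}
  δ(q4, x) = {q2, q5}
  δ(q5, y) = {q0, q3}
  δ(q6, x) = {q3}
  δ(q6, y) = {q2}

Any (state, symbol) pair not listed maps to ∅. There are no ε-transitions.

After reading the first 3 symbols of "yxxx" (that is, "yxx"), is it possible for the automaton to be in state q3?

Yes

Start in {q0}.
Read 'y': q0→{q3, q5}; now {q3, q5}.
Read 'x': q3→{q2, q3}, q5→∅; now {q2, q3}.
Read 'x': q2→{q0}, q3→{q2, q3}; now {q0, q2, q3}.
State q3 is in {q0, q2, q3}.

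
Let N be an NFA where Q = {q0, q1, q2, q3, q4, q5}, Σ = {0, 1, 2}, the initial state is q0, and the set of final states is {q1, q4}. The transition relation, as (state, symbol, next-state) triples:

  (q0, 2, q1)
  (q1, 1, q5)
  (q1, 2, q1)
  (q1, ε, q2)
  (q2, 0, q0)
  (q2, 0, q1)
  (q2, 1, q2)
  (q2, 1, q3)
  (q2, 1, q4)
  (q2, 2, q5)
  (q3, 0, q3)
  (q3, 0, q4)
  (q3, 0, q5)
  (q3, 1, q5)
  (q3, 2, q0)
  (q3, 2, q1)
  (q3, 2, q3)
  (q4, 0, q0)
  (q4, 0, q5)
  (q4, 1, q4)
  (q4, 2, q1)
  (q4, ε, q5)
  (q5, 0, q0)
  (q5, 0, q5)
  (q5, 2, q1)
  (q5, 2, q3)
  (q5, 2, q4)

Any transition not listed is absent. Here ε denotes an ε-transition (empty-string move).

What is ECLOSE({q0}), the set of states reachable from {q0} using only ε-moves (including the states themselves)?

{q0}

Begin with {q0}.
No ε-moves leave this set, so the closure equals the set itself.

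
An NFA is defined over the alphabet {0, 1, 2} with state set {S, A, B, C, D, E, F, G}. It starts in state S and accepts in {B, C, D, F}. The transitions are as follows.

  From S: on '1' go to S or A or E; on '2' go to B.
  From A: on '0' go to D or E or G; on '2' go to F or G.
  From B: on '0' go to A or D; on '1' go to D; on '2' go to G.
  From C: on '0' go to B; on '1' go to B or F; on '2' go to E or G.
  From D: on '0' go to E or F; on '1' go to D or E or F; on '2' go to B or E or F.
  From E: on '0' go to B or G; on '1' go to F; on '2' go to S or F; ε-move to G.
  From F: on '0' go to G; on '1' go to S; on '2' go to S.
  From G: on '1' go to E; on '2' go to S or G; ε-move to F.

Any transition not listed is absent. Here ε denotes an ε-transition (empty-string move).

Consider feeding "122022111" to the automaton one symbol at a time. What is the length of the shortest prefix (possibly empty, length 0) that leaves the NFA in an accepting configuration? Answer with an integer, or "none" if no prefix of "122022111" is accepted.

1

Start in {S}.
Read '1': {S} → {S, A, E, F, G}.
None of the earlier sets intersect F, but {S, A, E, F, G} does.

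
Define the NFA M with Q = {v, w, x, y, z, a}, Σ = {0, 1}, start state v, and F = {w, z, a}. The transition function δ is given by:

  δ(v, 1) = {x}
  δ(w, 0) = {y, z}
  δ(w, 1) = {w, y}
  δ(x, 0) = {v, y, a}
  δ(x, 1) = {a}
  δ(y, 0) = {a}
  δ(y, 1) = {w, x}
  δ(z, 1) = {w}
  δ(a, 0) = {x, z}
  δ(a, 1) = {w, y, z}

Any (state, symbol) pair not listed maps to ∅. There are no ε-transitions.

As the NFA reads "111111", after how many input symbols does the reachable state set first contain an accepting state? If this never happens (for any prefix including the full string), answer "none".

Start in {v}.
Read '1': {v} → {x}.
Read '1': {x} → {a}.
None of the earlier sets intersect F, but {a} does.

2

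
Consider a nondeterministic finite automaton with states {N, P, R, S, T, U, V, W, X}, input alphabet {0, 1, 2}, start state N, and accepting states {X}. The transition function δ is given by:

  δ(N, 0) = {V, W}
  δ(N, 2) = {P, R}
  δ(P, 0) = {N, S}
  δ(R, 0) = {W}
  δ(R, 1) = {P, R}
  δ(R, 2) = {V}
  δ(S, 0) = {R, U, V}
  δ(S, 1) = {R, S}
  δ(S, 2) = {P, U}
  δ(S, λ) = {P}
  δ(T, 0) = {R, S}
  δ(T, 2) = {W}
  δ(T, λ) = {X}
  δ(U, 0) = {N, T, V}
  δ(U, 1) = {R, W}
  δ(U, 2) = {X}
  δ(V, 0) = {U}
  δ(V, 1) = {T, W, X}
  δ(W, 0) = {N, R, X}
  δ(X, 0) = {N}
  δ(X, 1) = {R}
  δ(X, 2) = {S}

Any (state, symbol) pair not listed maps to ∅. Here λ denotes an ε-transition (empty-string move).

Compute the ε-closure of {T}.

{T, X}

Begin with {T}.
ε-move T → X; add X.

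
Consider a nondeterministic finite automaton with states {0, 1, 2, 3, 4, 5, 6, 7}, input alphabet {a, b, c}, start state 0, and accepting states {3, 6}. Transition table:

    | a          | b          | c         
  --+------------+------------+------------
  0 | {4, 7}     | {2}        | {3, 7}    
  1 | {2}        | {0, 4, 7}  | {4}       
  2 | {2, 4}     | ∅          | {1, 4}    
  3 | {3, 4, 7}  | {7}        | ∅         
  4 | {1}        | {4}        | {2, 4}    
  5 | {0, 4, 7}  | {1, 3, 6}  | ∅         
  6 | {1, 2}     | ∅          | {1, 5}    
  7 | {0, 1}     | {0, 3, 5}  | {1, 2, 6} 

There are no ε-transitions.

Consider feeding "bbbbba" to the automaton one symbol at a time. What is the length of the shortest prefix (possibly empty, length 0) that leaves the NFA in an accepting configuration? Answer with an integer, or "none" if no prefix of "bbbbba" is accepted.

none

Start in {0}.
Read 'b': 0→{2}; now {2}.
Read 'b': 2→∅; now ∅.
The set is empty and remains empty for the remaining 4 symbols.
No reachable set along the way intersects F.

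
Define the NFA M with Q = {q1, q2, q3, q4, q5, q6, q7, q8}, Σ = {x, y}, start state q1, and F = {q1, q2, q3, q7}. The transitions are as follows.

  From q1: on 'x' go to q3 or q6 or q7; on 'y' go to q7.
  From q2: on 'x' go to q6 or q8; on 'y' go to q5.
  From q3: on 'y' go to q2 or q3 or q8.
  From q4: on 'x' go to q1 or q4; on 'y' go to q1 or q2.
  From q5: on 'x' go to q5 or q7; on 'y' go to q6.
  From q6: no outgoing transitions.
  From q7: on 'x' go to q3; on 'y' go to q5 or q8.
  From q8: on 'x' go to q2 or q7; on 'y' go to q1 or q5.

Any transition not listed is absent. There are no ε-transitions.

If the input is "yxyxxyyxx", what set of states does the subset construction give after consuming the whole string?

{q2, q3, q5, q6, q7, q8}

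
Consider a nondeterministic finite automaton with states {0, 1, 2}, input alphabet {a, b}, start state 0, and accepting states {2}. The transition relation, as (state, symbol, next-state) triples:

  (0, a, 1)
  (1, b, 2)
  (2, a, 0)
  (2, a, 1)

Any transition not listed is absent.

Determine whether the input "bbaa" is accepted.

No

Start in {0}.
Read 'b': {0} → ∅.
The set is empty and remains empty for the remaining 3 symbols.
The final set ∅ contains no accepting state.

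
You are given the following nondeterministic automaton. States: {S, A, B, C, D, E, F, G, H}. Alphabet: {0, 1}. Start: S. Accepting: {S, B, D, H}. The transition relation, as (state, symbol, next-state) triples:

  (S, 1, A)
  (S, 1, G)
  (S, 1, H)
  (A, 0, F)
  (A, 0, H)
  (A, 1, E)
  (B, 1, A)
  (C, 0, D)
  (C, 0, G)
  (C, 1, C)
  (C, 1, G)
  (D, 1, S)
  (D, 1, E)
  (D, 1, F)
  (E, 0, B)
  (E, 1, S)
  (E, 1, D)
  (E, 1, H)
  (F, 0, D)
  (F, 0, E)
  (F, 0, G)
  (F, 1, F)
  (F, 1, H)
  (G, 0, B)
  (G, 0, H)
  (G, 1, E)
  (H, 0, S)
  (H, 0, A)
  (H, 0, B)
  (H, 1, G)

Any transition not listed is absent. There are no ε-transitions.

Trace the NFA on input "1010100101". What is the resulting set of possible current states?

{S, A, D, E, F, G, H}

Start in {S}.
Read '1': S→{A, G, H}; now {A, G, H}.
Read '0': A→{F, H}, G→{B, H}, H→{S, A, B}; now {S, A, B, F, H}.
Read '1': S→{A, G, H}, A→{E}, B→{A}, F→{F, H}, H→{G}; now {A, E, F, G, H}.
Read '0': A→{F, H}, E→{B}, F→{D, E, G}, G→{B, H}, H→{S, A, B}; now {S, A, B, D, E, F, G, H}.
Read '1': S→{A, G, H}, A→{E}, B→{A}, D→{S, E, F}, E→{S, D, H}, F→{F, H}, G→{E}, H→{G}; now {S, A, D, E, F, G, H}.
Read '0': S→∅, A→{F, H}, D→∅, E→{B}, F→{D, E, G}, G→{B, H}, H→{S, A, B}; now {S, A, B, D, E, F, G, H}.
Read '0': S→∅, A→{F, H}, B→∅, D→∅, E→{B}, F→{D, E, G}, G→{B, H}, H→{S, A, B}; now {S, A, B, D, E, F, G, H}.
Read '1': S→{A, G, H}, A→{E}, B→{A}, D→{S, E, F}, E→{S, D, H}, F→{F, H}, G→{E}, H→{G}; now {S, A, D, E, F, G, H}.
Read '0': S→∅, A→{F, H}, D→∅, E→{B}, F→{D, E, G}, G→{B, H}, H→{S, A, B}; now {S, A, B, D, E, F, G, H}.
Read '1': S→{A, G, H}, A→{E}, B→{A}, D→{S, E, F}, E→{S, D, H}, F→{F, H}, G→{E}, H→{G}; now {S, A, D, E, F, G, H}.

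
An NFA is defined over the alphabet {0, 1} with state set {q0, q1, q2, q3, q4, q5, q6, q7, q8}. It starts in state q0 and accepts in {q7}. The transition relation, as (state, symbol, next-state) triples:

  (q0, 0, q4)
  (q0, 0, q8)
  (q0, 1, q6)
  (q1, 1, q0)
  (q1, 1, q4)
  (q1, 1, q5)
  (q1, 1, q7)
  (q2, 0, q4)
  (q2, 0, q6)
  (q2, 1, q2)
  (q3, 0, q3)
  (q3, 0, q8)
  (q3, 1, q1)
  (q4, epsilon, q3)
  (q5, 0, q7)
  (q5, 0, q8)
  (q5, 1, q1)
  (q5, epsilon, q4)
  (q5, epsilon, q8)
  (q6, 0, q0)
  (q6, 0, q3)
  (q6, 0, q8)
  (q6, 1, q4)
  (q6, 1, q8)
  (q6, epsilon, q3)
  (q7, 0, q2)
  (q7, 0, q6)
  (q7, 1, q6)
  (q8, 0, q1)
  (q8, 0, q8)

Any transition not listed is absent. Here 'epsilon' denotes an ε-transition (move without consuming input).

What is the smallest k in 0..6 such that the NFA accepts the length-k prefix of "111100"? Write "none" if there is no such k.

Start in {q0}.
Read '1': q0→{q6}; union {q6}; ε-closure = {q3, q6}.
Read '1': q3→{q1}, q6→{q4, q8}; union {q1, q4, q8}; ε-closure = {q1, q3, q4, q8}.
Read '1': q1→{q0, q4, q5, q7}, q3→{q1}, q4→∅, q8→∅; union {q0, q1, q4, q5, q7}; ε-closure = {q0, q1, q3, q4, q5, q7, q8}.
None of the earlier sets intersect F, but {q0, q1, q3, q4, q5, q7, q8} does.

3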